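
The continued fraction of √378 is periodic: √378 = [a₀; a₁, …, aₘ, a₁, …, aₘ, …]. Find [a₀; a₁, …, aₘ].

a₀ = ⌊√378⌋ = 19.
With m₀=0, d₀=1 and mₖ₊₁ = dₖaₖ − mₖ, dₖ₊₁ = (n − mₖ₊₁²)/dₖ, aₖ₊₁ = ⌊(a₀+mₖ₊₁)/dₖ₊₁⌋:
  k=1: m=19, d=17, a=2
  k=2: m=15, d=9, a=3
  k=3: m=12, d=26, a=1
  k=4: m=14, d=7, a=4
  k=5: m=14, d=26, a=1
  k=6: m=12, d=9, a=3
  k=7: m=15, d=17, a=2
  k=8: m=19, d=1, a=38
d=1 and a=2a₀=38 at k=8, so the next step gives (m, d) = (19, 17) again — its k=1 value — and the period has length 8.

[19; 2, 3, 1, 4, 1, 3, 2, 38]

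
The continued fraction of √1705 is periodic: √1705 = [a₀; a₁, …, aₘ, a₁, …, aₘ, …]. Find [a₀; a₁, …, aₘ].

a₀ = ⌊√1705⌋ = 41.
With m₀=0, d₀=1 and mₖ₊₁ = dₖaₖ − mₖ, dₖ₊₁ = (n − mₖ₊₁²)/dₖ, aₖ₊₁ = ⌊(a₀+mₖ₊₁)/dₖ₊₁⌋:
  k=1: m=41, d=24, a=3
  k=2: m=31, d=31, a=2
  k=3: m=31, d=24, a=3
  k=4: m=41, d=1, a=82
d=1 and a=2a₀=82 at k=4, so the next step gives (m, d) = (41, 24) again — its k=1 value — and the period has length 4.

[41; 3, 2, 3, 82]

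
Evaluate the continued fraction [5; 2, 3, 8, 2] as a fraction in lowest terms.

Fold from the inside: start with 2/1.
  8 + 1/2 = 17/2
  3 + 2/17 = 53/17
  2 + 17/53 = 123/53
  5 + 53/123 = 668/123

668/123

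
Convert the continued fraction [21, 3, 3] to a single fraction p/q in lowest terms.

Using pₖ = aₖpₖ₋₁ + pₖ₋₂ and qₖ = aₖqₖ₋₁ + qₖ₋₂:
  k=0: a=21, p=21, q=1
  k=1: a=3, p=64, q=3
  k=2: a=3, p=213, q=10

213/10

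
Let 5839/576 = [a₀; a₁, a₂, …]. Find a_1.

7

5839 = 10·576 + 79   →  a_0 = 10
576 = 7·79 + 23   →  a_1 = 7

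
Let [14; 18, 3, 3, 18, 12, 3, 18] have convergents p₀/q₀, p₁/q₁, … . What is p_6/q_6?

1749269/124462

Using pₖ = aₖpₖ₋₁ + pₖ₋₂, qₖ = aₖqₖ₋₁ + qₖ₋₂ (with p₋₁=1, p₋₂=0, q₋₁=0, q₋₂=1):
  k=0: a=14, p=14, q=1
  k=1: a=18, p=253, q=18
  k=2: a=3, p=773, q=55
  k=3: a=3, p=2572, q=183
  k=4: a=18, p=47069, q=3349
  k=5: a=12, p=567400, q=40371
  k=6: a=3, p=1749269, q=124462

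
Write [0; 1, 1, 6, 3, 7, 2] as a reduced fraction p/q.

Using pₖ = aₖpₖ₋₁ + pₖ₋₂ and qₖ = aₖqₖ₋₁ + qₖ₋₂:
  k=0: a=0, p=0, q=1
  k=1: a=1, p=1, q=1
  k=2: a=1, p=1, q=2
  k=3: a=6, p=7, q=13
  k=4: a=3, p=22, q=41
  k=5: a=7, p=161, q=300
  k=6: a=2, p=344, q=641

344/641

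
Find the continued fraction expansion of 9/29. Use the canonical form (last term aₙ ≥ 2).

9 = 0×29 + 9
29 = 3×9 + 2
9 = 4×2 + 1
2 = 2×1 + 0  (stop)
So 9/29 = [0; 3, 4, 2].

[0; 3, 4, 2]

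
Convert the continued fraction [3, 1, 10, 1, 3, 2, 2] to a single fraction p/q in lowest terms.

1014/259

Using pₖ = aₖpₖ₋₁ + pₖ₋₂ and qₖ = aₖqₖ₋₁ + qₖ₋₂:
  k=0: a=3, p=3, q=1
  k=1: a=1, p=4, q=1
  k=2: a=10, p=43, q=11
  k=3: a=1, p=47, q=12
  k=4: a=3, p=184, q=47
  k=5: a=2, p=415, q=106
  k=6: a=2, p=1014, q=259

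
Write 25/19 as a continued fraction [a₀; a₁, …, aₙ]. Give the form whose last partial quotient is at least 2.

[1; 3, 6]

25 = 1×19 + 6
19 = 3×6 + 1
6 = 6×1 + 0  (stop)
So 25/19 = [1; 3, 6].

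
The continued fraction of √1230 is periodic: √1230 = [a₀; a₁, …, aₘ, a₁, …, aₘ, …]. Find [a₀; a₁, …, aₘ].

a₀ = ⌊√1230⌋ = 35.
With m₀=0, d₀=1 and mₖ₊₁ = dₖaₖ − mₖ, dₖ₊₁ = (n − mₖ₊₁²)/dₖ, aₖ₊₁ = ⌊(a₀+mₖ₊₁)/dₖ₊₁⌋:
  k=1: m=35, d=5, a=14
  k=2: m=35, d=1, a=70
d=1 and a=2a₀=70 at k=2, so the next step gives (m, d) = (35, 5) again — its k=1 value — and the period has length 2.

[35; 14, 70]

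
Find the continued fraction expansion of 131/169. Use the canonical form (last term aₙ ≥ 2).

[0; 1, 3, 2, 4, 4]

131 = 0·169 + 131
169 = 1·131 + 38
131 = 3·38 + 17
38 = 2·17 + 4
17 = 4·4 + 1
4 = 4·1 + 0  (stop)
So 131/169 = [0; 1, 3, 2, 4, 4].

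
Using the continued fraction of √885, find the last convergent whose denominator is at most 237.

6991/235

√885 = [29; 1, 2, 1, 58, …] (period length 4).
Convergents:
  p_0/q_0 = 29/1
  p_1/q_1 = 30/1
  p_2/q_2 = 89/3
  p_3/q_3 = 119/4
  p_4/q_4 = 6991/235
  p_5/q_5 = 7110/239
q_4 = 235 ≤ 237 < 239 = q_5, so the answer is 6991/235.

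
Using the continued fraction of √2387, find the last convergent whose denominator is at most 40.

√2387 = [48; 1, 5, 1, 96, …] (period length 4).
Convergents:
  p_0/q_0 = 48/1
  p_1/q_1 = 49/1
  p_2/q_2 = 293/6
  p_3/q_3 = 342/7
  p_4/q_4 = 33125/678
q_3 = 7 ≤ 40 < 678 = q_4, so the answer is 342/7.

342/7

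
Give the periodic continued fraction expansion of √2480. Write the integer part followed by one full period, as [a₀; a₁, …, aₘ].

a₀ = ⌊√2480⌋ = 49.

[49; 1, 3, 1, 98]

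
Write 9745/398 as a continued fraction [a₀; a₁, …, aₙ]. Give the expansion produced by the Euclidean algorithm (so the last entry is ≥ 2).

[24; 2, 16, 12]

9745 = 24×398 + 193
398 = 2×193 + 12
193 = 16×12 + 1
12 = 12×1 + 0  (stop)
So 9745/398 = [24; 2, 16, 12].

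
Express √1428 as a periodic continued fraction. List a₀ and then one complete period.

a₀ = ⌊√1428⌋ = 37.
With m₀=0, d₀=1 and mₖ₊₁ = dₖaₖ − mₖ, dₖ₊₁ = (n − mₖ₊₁²)/dₖ, aₖ₊₁ = ⌊(a₀+mₖ₊₁)/dₖ₊₁⌋:
  k=1: m=37, d=59, a=1
  k=2: m=22, d=16, a=3
  k=3: m=26, d=47, a=1
  k=4: m=21, d=21, a=2
  k=5: m=21, d=47, a=1
  k=6: m=26, d=16, a=3
  k=7: m=22, d=59, a=1
  k=8: m=37, d=1, a=74
d=1 and a=2a₀=74 at k=8, so the next step gives (m, d) = (37, 59) again — its k=1 value — and the period has length 8.

[37; 1, 3, 1, 2, 1, 3, 1, 74]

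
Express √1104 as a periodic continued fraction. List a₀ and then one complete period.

[33; 4, 2, 2, 2, 4, 66]

a₀ = ⌊√1104⌋ = 33.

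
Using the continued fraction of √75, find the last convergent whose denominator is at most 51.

√75 = [8; 1, 1, 1, 16, …] (period length 4).
Convergents:
  p_0/q_0 = 8/1
  p_1/q_1 = 9/1
  p_2/q_2 = 17/2
  p_3/q_3 = 26/3
  p_4/q_4 = 433/50
  p_5/q_5 = 459/53
q_4 = 50 ≤ 51 < 53 = q_5, so the answer is 433/50.

433/50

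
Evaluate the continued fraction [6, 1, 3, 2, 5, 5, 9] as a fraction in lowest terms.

15821/2335

Fold from the inside: start with 9/1.
  5 + 1/9 = 46/9
  5 + 9/46 = 239/46
  2 + 46/239 = 524/239
  3 + 239/524 = 1811/524
  1 + 524/1811 = 2335/1811
  6 + 1811/2335 = 15821/2335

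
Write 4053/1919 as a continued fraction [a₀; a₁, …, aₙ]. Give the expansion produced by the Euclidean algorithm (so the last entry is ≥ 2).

4053 = 2·1919 + 215
1919 = 8·215 + 199
215 = 1·199 + 16
199 = 12·16 + 7
16 = 2·7 + 2
7 = 3·2 + 1
2 = 2·1 + 0  (stop)
So 4053/1919 = [2; 8, 1, 12, 2, 3, 2].

[2; 8, 1, 12, 2, 3, 2]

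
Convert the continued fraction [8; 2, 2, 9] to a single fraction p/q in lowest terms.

395/47

Fold from the inside: start with 9/1.
  2 + 1/9 = 19/9
  2 + 9/19 = 47/19
  8 + 19/47 = 395/47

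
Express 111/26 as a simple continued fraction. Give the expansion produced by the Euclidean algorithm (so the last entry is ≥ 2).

[4; 3, 1, 2, 2]

111 = 4*26 + 7
26 = 3*7 + 5
7 = 1*5 + 2
5 = 2*2 + 1
2 = 2*1 + 0  (stop)
So 111/26 = [4; 3, 1, 2, 2].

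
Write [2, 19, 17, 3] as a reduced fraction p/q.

Using pₖ = aₖpₖ₋₁ + pₖ₋₂ and qₖ = aₖqₖ₋₁ + qₖ₋₂:
  k=0: a=2, p=2, q=1
  k=1: a=19, p=39, q=19
  k=2: a=17, p=665, q=324
  k=3: a=3, p=2034, q=991

2034/991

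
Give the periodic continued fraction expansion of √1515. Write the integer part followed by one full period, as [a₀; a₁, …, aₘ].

[38; 1, 11, 1, 76]

a₀ = ⌊√1515⌋ = 38.
With m₀=0, d₀=1 and mₖ₊₁ = dₖaₖ − mₖ, dₖ₊₁ = (n − mₖ₊₁²)/dₖ, aₖ₊₁ = ⌊(a₀+mₖ₊₁)/dₖ₊₁⌋:
  k=1: m=38, d=71, a=1
  k=2: m=33, d=6, a=11
  k=3: m=33, d=71, a=1
  k=4: m=38, d=1, a=76
d=1 and a=2a₀=76 at k=4, so the next step gives (m, d) = (38, 71) again — its k=1 value — and the period has length 4.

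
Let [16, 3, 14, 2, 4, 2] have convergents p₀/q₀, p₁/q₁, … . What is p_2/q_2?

Using pₖ = aₖpₖ₋₁ + pₖ₋₂, qₖ = aₖqₖ₋₁ + qₖ₋₂ (with p₋₁=1, p₋₂=0, q₋₁=0, q₋₂=1):
  k=0: a=16, p=16, q=1
  k=1: a=3, p=49, q=3
  k=2: a=14, p=702, q=43

702/43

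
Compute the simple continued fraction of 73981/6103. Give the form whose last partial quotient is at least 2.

73981 = 12×6103 + 745
6103 = 8×745 + 143
745 = 5×143 + 30
143 = 4×30 + 23
30 = 1×23 + 7
23 = 3×7 + 2
7 = 3×2 + 1
2 = 2×1 + 0  (stop)
So 73981/6103 = [12; 8, 5, 4, 1, 3, 3, 2].

[12; 8, 5, 4, 1, 3, 3, 2]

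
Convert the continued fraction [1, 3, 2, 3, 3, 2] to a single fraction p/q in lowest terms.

235/182

Using pₖ = aₖpₖ₋₁ + pₖ₋₂ and qₖ = aₖqₖ₋₁ + qₖ₋₂:
  k=0: a=1, p=1, q=1
  k=1: a=3, p=4, q=3
  k=2: a=2, p=9, q=7
  k=3: a=3, p=31, q=24
  k=4: a=3, p=102, q=79
  k=5: a=2, p=235, q=182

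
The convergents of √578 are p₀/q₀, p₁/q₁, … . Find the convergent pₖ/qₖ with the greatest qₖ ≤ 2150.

√578 = [24; 24, 48, …] (period length 2).
Convergents:
  p_0/q_0 = 24/1
  p_1/q_1 = 577/24
  p_2/q_2 = 27720/1153
  p_3/q_3 = 665857/27696
q_2 = 1153 ≤ 2150 < 27696 = q_3, so the answer is 27720/1153.

27720/1153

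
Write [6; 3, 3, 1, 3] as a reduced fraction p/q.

Using pₖ = aₖpₖ₋₁ + pₖ₋₂ and qₖ = aₖqₖ₋₁ + qₖ₋₂:
  k=0: a=6, p=6, q=1
  k=1: a=3, p=19, q=3
  k=2: a=3, p=63, q=10
  k=3: a=1, p=82, q=13
  k=4: a=3, p=309, q=49

309/49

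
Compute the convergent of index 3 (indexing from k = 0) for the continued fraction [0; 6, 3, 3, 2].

10/63

Using pₖ = aₖpₖ₋₁ + pₖ₋₂, qₖ = aₖqₖ₋₁ + qₖ₋₂ (with p₋₁=1, p₋₂=0, q₋₁=0, q₋₂=1):
  k=0: a=0, p=0, q=1
  k=1: a=6, p=1, q=6
  k=2: a=3, p=3, q=19
  k=3: a=3, p=10, q=63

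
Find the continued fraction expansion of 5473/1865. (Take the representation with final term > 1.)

[2; 1, 14, 3, 2, 17]

5473 = 2*1865 + 1743
1865 = 1*1743 + 122
1743 = 14*122 + 35
122 = 3*35 + 17
35 = 2*17 + 1
17 = 17*1 + 0  (stop)
So 5473/1865 = [2; 1, 14, 3, 2, 17].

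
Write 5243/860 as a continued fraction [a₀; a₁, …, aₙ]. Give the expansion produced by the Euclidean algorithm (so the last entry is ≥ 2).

[6; 10, 2, 1, 3, 3, 2]

5243 = 6·860 + 83
860 = 10·83 + 30
83 = 2·30 + 23
30 = 1·23 + 7
23 = 3·7 + 2
7 = 3·2 + 1
2 = 2·1 + 0  (stop)
So 5243/860 = [6; 10, 2, 1, 3, 3, 2].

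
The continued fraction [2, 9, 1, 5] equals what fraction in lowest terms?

Fold from the inside: start with 5/1.
  1 + 1/5 = 6/5
  9 + 5/6 = 59/6
  2 + 6/59 = 124/59

124/59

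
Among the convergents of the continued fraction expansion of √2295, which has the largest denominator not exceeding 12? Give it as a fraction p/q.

√2295 = [47; 1, 9, 1, 1, 1, 9, 1, 94, …] (period length 8).
Convergents:
  p_0/q_0 = 47/1
  p_1/q_1 = 48/1
  p_2/q_2 = 479/10
  p_3/q_3 = 527/11
  p_4/q_4 = 1006/21
q_3 = 11 ≤ 12 < 21 = q_4, so the answer is 527/11.

527/11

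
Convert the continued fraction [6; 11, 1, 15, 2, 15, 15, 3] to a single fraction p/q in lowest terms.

1714573/281828

Using pₖ = aₖpₖ₋₁ + pₖ₋₂ and qₖ = aₖqₖ₋₁ + qₖ₋₂:
  k=0: a=6, p=6, q=1
  k=1: a=11, p=67, q=11
  k=2: a=1, p=73, q=12
  k=3: a=15, p=1162, q=191
  k=4: a=2, p=2397, q=394
  k=5: a=15, p=37117, q=6101
  k=6: a=15, p=559152, q=91909
  k=7: a=3, p=1714573, q=281828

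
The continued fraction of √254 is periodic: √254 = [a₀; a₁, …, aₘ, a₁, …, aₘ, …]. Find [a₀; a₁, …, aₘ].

a₀ = ⌊√254⌋ = 15.
With m₀=0, d₀=1 and mₖ₊₁ = dₖaₖ − mₖ, dₖ₊₁ = (n − mₖ₊₁²)/dₖ, aₖ₊₁ = ⌊(a₀+mₖ₊₁)/dₖ₊₁⌋:
  k=1: m=15, d=29, a=1
  k=2: m=14, d=2, a=14
  k=3: m=14, d=29, a=1
  k=4: m=15, d=1, a=30
d=1 and a=2a₀=30 at k=4, so the next step gives (m, d) = (15, 29) again — its k=1 value — and the period has length 4.

[15; 1, 14, 1, 30]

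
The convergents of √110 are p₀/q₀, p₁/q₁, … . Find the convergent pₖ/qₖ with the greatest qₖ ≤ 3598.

36981/3526

√110 = [10; 2, 20, …] (period length 2).
Convergents:
  p_0/q_0 = 10/1
  p_1/q_1 = 21/2
  p_2/q_2 = 430/41
  p_3/q_3 = 881/84
  p_4/q_4 = 18050/1721
  p_5/q_5 = 36981/3526
  p_6/q_6 = 757670/72241
q_5 = 3526 ≤ 3598 < 72241 = q_6, so the answer is 36981/3526.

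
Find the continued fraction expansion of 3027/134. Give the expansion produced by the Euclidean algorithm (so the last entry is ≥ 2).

3027 = 22·134 + 79
134 = 1·79 + 55
79 = 1·55 + 24
55 = 2·24 + 7
24 = 3·7 + 3
7 = 2·3 + 1
3 = 3·1 + 0  (stop)
So 3027/134 = [22; 1, 1, 2, 3, 2, 3].

[22; 1, 1, 2, 3, 2, 3]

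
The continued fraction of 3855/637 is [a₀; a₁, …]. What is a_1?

3855 = 6·637 + 33   →  a_0 = 6
637 = 19·33 + 10   →  a_1 = 19

19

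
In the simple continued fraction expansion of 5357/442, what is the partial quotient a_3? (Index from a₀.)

1

5357 = 12·442 + 53   →  a_0 = 12
442 = 8·53 + 18   →  a_1 = 8
53 = 2·18 + 17   →  a_2 = 2
18 = 1·17 + 1   →  a_3 = 1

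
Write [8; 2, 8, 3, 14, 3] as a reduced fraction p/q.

19739/2330

Fold from the inside: start with 3/1.
  14 + 1/3 = 43/3
  3 + 3/43 = 132/43
  8 + 43/132 = 1099/132
  2 + 132/1099 = 2330/1099
  8 + 1099/2330 = 19739/2330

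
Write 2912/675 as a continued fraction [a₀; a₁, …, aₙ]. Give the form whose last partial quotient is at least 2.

[4; 3, 5, 2, 3, 2, 2]

2912 = 4×675 + 212
675 = 3×212 + 39
212 = 5×39 + 17
39 = 2×17 + 5
17 = 3×5 + 2
5 = 2×2 + 1
2 = 2×1 + 0  (stop)
So 2912/675 = [4; 3, 5, 2, 3, 2, 2].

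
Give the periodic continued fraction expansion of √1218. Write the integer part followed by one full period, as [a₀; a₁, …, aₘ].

a₀ = ⌊√1218⌋ = 34.
With m₀=0, d₀=1 and mₖ₊₁ = dₖaₖ − mₖ, dₖ₊₁ = (n − mₖ₊₁²)/dₖ, aₖ₊₁ = ⌊(a₀+mₖ₊₁)/dₖ₊₁⌋:
  k=1: m=34, d=62, a=1
  k=2: m=28, d=7, a=8
  k=3: m=28, d=62, a=1
  k=4: m=34, d=1, a=68
d=1 and a=2a₀=68 at k=4, so the next step gives (m, d) = (34, 62) again — its k=1 value — and the period has length 4.

[34; 1, 8, 1, 68]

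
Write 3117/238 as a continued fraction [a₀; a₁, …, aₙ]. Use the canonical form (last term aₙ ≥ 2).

3117 = 13·238 + 23
238 = 10·23 + 8
23 = 2·8 + 7
8 = 1·7 + 1
7 = 7·1 + 0  (stop)
So 3117/238 = [13; 10, 2, 1, 7].

[13; 10, 2, 1, 7]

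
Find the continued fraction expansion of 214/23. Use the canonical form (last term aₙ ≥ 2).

[9; 3, 3, 2]

214 = 9*23 + 7
23 = 3*7 + 2
7 = 3*2 + 1
2 = 2*1 + 0  (stop)
So 214/23 = [9; 3, 3, 2].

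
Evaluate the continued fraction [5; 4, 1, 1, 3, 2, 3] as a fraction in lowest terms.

Using pₖ = aₖpₖ₋₁ + pₖ₋₂ and qₖ = aₖqₖ₋₁ + qₖ₋₂:
  k=0: a=5, p=5, q=1
  k=1: a=4, p=21, q=4
  k=2: a=1, p=26, q=5
  k=3: a=1, p=47, q=9
  k=4: a=3, p=167, q=32
  k=5: a=2, p=381, q=73
  k=6: a=3, p=1310, q=251

1310/251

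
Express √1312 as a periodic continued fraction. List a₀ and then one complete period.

a₀ = ⌊√1312⌋ = 36.
With m₀=0, d₀=1 and mₖ₊₁ = dₖaₖ − mₖ, dₖ₊₁ = (n − mₖ₊₁²)/dₖ, aₖ₊₁ = ⌊(a₀+mₖ₊₁)/dₖ₊₁⌋:
  k=1: m=36, d=16, a=4
  k=2: m=28, d=33, a=1
  k=3: m=5, d=39, a=1
  k=4: m=34, d=4, a=17
  k=5: m=34, d=39, a=1
  k=6: m=5, d=33, a=1
  k=7: m=28, d=16, a=4
  k=8: m=36, d=1, a=72
d=1 and a=2a₀=72 at k=8, so the next step gives (m, d) = (36, 16) again — its k=1 value — and the period has length 8.

[36; 4, 1, 1, 17, 1, 1, 4, 72]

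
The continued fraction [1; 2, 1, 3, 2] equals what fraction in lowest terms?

Using pₖ = aₖpₖ₋₁ + pₖ₋₂ and qₖ = aₖqₖ₋₁ + qₖ₋₂:
  k=0: a=1, p=1, q=1
  k=1: a=2, p=3, q=2
  k=2: a=1, p=4, q=3
  k=3: a=3, p=15, q=11
  k=4: a=2, p=34, q=25

34/25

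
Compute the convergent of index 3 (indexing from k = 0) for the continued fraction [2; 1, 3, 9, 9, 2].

102/37

Using pₖ = aₖpₖ₋₁ + pₖ₋₂, qₖ = aₖqₖ₋₁ + qₖ₋₂ (with p₋₁=1, p₋₂=0, q₋₁=0, q₋₂=1):
  k=0: a=2, p=2, q=1
  k=1: a=1, p=3, q=1
  k=2: a=3, p=11, q=4
  k=3: a=9, p=102, q=37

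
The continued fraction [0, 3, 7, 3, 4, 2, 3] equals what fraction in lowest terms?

731/2293

Fold from the inside: start with 3/1.
  2 + 1/3 = 7/3
  4 + 3/7 = 31/7
  3 + 7/31 = 100/31
  7 + 31/100 = 731/100
  3 + 100/731 = 2293/731
  0 + 731/2293 = 731/2293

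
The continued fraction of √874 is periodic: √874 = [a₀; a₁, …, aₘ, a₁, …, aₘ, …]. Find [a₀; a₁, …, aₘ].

a₀ = ⌊√874⌋ = 29.
With m₀=0, d₀=1 and mₖ₊₁ = dₖaₖ − mₖ, dₖ₊₁ = (n − mₖ₊₁²)/dₖ, aₖ₊₁ = ⌊(a₀+mₖ₊₁)/dₖ₊₁⌋:
  k=1: m=29, d=33, a=1
  k=2: m=4, d=26, a=1
  k=3: m=22, d=15, a=3
  k=4: m=23, d=23, a=2
  k=5: m=23, d=15, a=3
  k=6: m=22, d=26, a=1
  k=7: m=4, d=33, a=1
  k=8: m=29, d=1, a=58
d=1 and a=2a₀=58 at k=8, so the next step gives (m, d) = (29, 33) again — its k=1 value — and the period has length 8.

[29; 1, 1, 3, 2, 3, 1, 1, 58]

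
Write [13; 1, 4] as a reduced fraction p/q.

Fold from the inside: start with 4/1.
  1 + 1/4 = 5/4
  13 + 4/5 = 69/5

69/5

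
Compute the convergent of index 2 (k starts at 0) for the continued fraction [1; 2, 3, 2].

Using pₖ = aₖpₖ₋₁ + pₖ₋₂, qₖ = aₖqₖ₋₁ + qₖ₋₂ (with p₋₁=1, p₋₂=0, q₋₁=0, q₋₂=1):
  k=0: a=1, p=1, q=1
  k=1: a=2, p=3, q=2
  k=2: a=3, p=10, q=7

10/7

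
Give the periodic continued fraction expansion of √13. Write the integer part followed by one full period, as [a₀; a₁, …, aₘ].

a₀ = ⌊√13⌋ = 3.

[3; 1, 1, 1, 1, 6]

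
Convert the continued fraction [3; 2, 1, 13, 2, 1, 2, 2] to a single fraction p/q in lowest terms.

Using pₖ = aₖpₖ₋₁ + pₖ₋₂ and qₖ = aₖqₖ₋₁ + qₖ₋₂:
  k=0: a=3, p=3, q=1
  k=1: a=2, p=7, q=2
  k=2: a=1, p=10, q=3
  k=3: a=13, p=137, q=41
  k=4: a=2, p=284, q=85
  k=5: a=1, p=421, q=126
  k=6: a=2, p=1126, q=337
  k=7: a=2, p=2673, q=800

2673/800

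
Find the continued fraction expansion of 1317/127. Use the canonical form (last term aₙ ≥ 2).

[10; 2, 1, 2, 2, 1, 4]

1317 = 10·127 + 47
127 = 2·47 + 33
47 = 1·33 + 14
33 = 2·14 + 5
14 = 2·5 + 4
5 = 1·4 + 1
4 = 4·1 + 0  (stop)
So 1317/127 = [10; 2, 1, 2, 2, 1, 4].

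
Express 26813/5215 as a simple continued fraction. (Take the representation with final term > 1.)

[5; 7, 15, 16, 3]

26813 = 5*5215 + 738
5215 = 7*738 + 49
738 = 15*49 + 3
49 = 16*3 + 1
3 = 3*1 + 0  (stop)
So 26813/5215 = [5; 7, 15, 16, 3].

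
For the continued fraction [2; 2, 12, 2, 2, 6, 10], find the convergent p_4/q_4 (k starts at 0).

320/129

Using pₖ = aₖpₖ₋₁ + pₖ₋₂, qₖ = aₖqₖ₋₁ + qₖ₋₂ (with p₋₁=1, p₋₂=0, q₋₁=0, q₋₂=1):
  k=0: a=2, p=2, q=1
  k=1: a=2, p=5, q=2
  k=2: a=12, p=62, q=25
  k=3: a=2, p=129, q=52
  k=4: a=2, p=320, q=129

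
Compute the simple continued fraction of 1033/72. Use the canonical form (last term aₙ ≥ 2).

[14; 2, 1, 7, 3]

1033 = 14×72 + 25
72 = 2×25 + 22
25 = 1×22 + 3
22 = 7×3 + 1
3 = 3×1 + 0  (stop)
So 1033/72 = [14; 2, 1, 7, 3].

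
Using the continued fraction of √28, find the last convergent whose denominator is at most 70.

√28 = [5; 3, 2, 3, 10, …] (period length 4).
Convergents:
  p_0/q_0 = 5/1
  p_1/q_1 = 16/3
  p_2/q_2 = 37/7
  p_3/q_3 = 127/24
  p_4/q_4 = 1307/247
q_3 = 24 ≤ 70 < 247 = q_4, so the answer is 127/24.

127/24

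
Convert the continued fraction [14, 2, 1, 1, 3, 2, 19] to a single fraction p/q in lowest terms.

11469/797

Fold from the inside: start with 19/1.
  2 + 1/19 = 39/19
  3 + 19/39 = 136/39
  1 + 39/136 = 175/136
  1 + 136/175 = 311/175
  2 + 175/311 = 797/311
  14 + 311/797 = 11469/797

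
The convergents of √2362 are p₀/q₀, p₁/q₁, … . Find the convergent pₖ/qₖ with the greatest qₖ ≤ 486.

23474/483

√2362 = [48; 1, 1, 1, 1, 96, …] (period length 5).
Convergents:
  p_0/q_0 = 48/1
  p_1/q_1 = 49/1
  p_2/q_2 = 97/2
  p_3/q_3 = 146/3
  p_4/q_4 = 243/5
  p_5/q_5 = 23474/483
  p_6/q_6 = 23717/488
q_5 = 483 ≤ 486 < 488 = q_6, so the answer is 23474/483.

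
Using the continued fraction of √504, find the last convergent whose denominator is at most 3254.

40365/1798

√504 = [22; 2, 4, 2, 44, …] (period length 4).
Convergents:
  p_0/q_0 = 22/1
  p_1/q_1 = 45/2
  p_2/q_2 = 202/9
  p_3/q_3 = 449/20
  p_4/q_4 = 19958/889
  p_5/q_5 = 40365/1798
  p_6/q_6 = 181418/8081
q_5 = 1798 ≤ 3254 < 8081 = q_6, so the answer is 40365/1798.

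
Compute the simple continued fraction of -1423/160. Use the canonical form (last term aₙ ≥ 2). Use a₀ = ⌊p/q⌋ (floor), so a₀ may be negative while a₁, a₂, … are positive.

-1423 = -9*160 + 17
160 = 9*17 + 7
17 = 2*7 + 3
7 = 2*3 + 1
3 = 3*1 + 0  (stop)
So -1423/160 = [-9; 9, 2, 2, 3].

[-9; 9, 2, 2, 3]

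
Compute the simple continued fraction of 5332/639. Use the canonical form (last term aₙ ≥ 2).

5332 = 8*639 + 220
639 = 2*220 + 199
220 = 1*199 + 21
199 = 9*21 + 10
21 = 2*10 + 1
10 = 10*1 + 0  (stop)
So 5332/639 = [8; 2, 1, 9, 2, 10].

[8; 2, 1, 9, 2, 10]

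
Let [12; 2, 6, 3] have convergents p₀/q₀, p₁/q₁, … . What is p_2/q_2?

162/13

Using pₖ = aₖpₖ₋₁ + pₖ₋₂, qₖ = aₖqₖ₋₁ + qₖ₋₂ (with p₋₁=1, p₋₂=0, q₋₁=0, q₋₂=1):
  k=0: a=12, p=12, q=1
  k=1: a=2, p=25, q=2
  k=2: a=6, p=162, q=13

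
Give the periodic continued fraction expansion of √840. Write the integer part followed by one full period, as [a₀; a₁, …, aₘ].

[28; 1, 56]

a₀ = ⌊√840⌋ = 28.
With m₀=0, d₀=1 and mₖ₊₁ = dₖaₖ − mₖ, dₖ₊₁ = (n − mₖ₊₁²)/dₖ, aₖ₊₁ = ⌊(a₀+mₖ₊₁)/dₖ₊₁⌋:
  k=1: m=28, d=56, a=1
  k=2: m=28, d=1, a=56
d=1 and a=2a₀=56 at k=2, so the next step gives (m, d) = (28, 56) again — its k=1 value — and the period has length 2.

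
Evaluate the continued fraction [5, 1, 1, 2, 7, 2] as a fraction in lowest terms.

442/79

Fold from the inside: start with 2/1.
  7 + 1/2 = 15/2
  2 + 2/15 = 32/15
  1 + 15/32 = 47/32
  1 + 32/47 = 79/47
  5 + 47/79 = 442/79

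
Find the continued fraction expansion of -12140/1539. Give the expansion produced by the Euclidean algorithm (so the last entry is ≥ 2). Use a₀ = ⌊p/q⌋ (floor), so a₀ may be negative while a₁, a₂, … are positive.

[-8; 8, 1, 18, 9]

-12140 = -8·1539 + 172
1539 = 8·172 + 163
172 = 1·163 + 9
163 = 18·9 + 1
9 = 9·1 + 0  (stop)
So -12140/1539 = [-8; 8, 1, 18, 9].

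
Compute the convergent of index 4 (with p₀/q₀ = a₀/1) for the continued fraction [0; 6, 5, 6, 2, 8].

Using pₖ = aₖpₖ₋₁ + pₖ₋₂, qₖ = aₖqₖ₋₁ + qₖ₋₂ (with p₋₁=1, p₋₂=0, q₋₁=0, q₋₂=1):
  k=0: a=0, p=0, q=1
  k=1: a=6, p=1, q=6
  k=2: a=5, p=5, q=31
  k=3: a=6, p=31, q=192
  k=4: a=2, p=67, q=415

67/415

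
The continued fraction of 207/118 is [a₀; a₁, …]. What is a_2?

207 = 1·118 + 89   →  a_0 = 1
118 = 1·89 + 29   →  a_1 = 1
89 = 3·29 + 2   →  a_2 = 3

3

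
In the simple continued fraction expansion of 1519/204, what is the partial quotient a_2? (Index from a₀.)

4

1519 = 7·204 + 91   →  a_0 = 7
204 = 2·91 + 22   →  a_1 = 2
91 = 4·22 + 3   →  a_2 = 4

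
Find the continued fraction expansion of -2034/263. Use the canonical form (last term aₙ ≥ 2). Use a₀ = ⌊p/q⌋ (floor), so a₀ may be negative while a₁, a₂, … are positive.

[-8; 3, 1, 3, 8, 2]

-2034 = -8×263 + 70
263 = 3×70 + 53
70 = 1×53 + 17
53 = 3×17 + 2
17 = 8×2 + 1
2 = 2×1 + 0  (stop)
So -2034/263 = [-8; 3, 1, 3, 8, 2].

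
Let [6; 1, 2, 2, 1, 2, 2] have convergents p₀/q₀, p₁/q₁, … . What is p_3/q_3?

Using pₖ = aₖpₖ₋₁ + pₖ₋₂, qₖ = aₖqₖ₋₁ + qₖ₋₂ (with p₋₁=1, p₋₂=0, q₋₁=0, q₋₂=1):
  k=0: a=6, p=6, q=1
  k=1: a=1, p=7, q=1
  k=2: a=2, p=20, q=3
  k=3: a=2, p=47, q=7

47/7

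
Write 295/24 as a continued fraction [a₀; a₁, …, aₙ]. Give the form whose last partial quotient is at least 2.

[12; 3, 2, 3]

295 = 12*24 + 7
24 = 3*7 + 3
7 = 2*3 + 1
3 = 3*1 + 0  (stop)
So 295/24 = [12; 3, 2, 3].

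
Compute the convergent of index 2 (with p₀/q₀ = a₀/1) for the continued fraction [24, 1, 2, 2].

Using pₖ = aₖpₖ₋₁ + pₖ₋₂, qₖ = aₖqₖ₋₁ + qₖ₋₂ (with p₋₁=1, p₋₂=0, q₋₁=0, q₋₂=1):
  k=0: a=24, p=24, q=1
  k=1: a=1, p=25, q=1
  k=2: a=2, p=74, q=3

74/3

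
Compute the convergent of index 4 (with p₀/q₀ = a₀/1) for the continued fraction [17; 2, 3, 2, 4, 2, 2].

1238/71

Using pₖ = aₖpₖ₋₁ + pₖ₋₂, qₖ = aₖqₖ₋₁ + qₖ₋₂ (with p₋₁=1, p₋₂=0, q₋₁=0, q₋₂=1):
  k=0: a=17, p=17, q=1
  k=1: a=2, p=35, q=2
  k=2: a=3, p=122, q=7
  k=3: a=2, p=279, q=16
  k=4: a=4, p=1238, q=71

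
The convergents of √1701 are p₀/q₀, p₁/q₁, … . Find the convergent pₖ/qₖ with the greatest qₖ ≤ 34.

1361/33

√1701 = [41; 4, 8, 1, 10, 1, 8, 4, 82, …] (period length 8).
Convergents:
  p_0/q_0 = 41/1
  p_1/q_1 = 165/4
  p_2/q_2 = 1361/33
  p_3/q_3 = 1526/37
q_2 = 33 ≤ 34 < 37 = q_3, so the answer is 1361/33.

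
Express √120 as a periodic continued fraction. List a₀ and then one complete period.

a₀ = ⌊√120⌋ = 10.
With m₀=0, d₀=1 and mₖ₊₁ = dₖaₖ − mₖ, dₖ₊₁ = (n − mₖ₊₁²)/dₖ, aₖ₊₁ = ⌊(a₀+mₖ₊₁)/dₖ₊₁⌋:
  k=1: m=10, d=20, a=1
  k=2: m=10, d=1, a=20
d=1 and a=2a₀=20 at k=2, so the next step gives (m, d) = (10, 20) again — its k=1 value — and the period has length 2.

[10; 1, 20]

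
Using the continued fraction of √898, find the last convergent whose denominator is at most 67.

√898 = [29; 1, 28, 1, 58, …] (period length 4).
Convergents:
  p_0/q_0 = 29/1
  p_1/q_1 = 30/1
  p_2/q_2 = 869/29
  p_3/q_3 = 899/30
  p_4/q_4 = 53011/1769
q_3 = 30 ≤ 67 < 1769 = q_4, so the answer is 899/30.

899/30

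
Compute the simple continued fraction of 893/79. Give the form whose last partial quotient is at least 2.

[11; 3, 3, 2, 3]

893 = 11×79 + 24
79 = 3×24 + 7
24 = 3×7 + 3
7 = 2×3 + 1
3 = 3×1 + 0  (stop)
So 893/79 = [11; 3, 3, 2, 3].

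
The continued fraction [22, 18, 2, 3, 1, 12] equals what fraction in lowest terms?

46777/2121

Using pₖ = aₖpₖ₋₁ + pₖ₋₂ and qₖ = aₖqₖ₋₁ + qₖ₋₂:
  k=0: a=22, p=22, q=1
  k=1: a=18, p=397, q=18
  k=2: a=2, p=816, q=37
  k=3: a=3, p=2845, q=129
  k=4: a=1, p=3661, q=166
  k=5: a=12, p=46777, q=2121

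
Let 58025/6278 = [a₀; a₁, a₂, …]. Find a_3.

58025 = 9·6278 + 1523   →  a_0 = 9
6278 = 4·1523 + 186   →  a_1 = 4
1523 = 8·186 + 35   →  a_2 = 8
186 = 5·35 + 11   →  a_3 = 5

5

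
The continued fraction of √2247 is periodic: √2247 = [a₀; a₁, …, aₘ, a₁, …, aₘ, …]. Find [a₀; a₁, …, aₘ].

a₀ = ⌊√2247⌋ = 47.
With m₀=0, d₀=1 and mₖ₊₁ = dₖaₖ − mₖ, dₖ₊₁ = (n − mₖ₊₁²)/dₖ, aₖ₊₁ = ⌊(a₀+mₖ₊₁)/dₖ₊₁⌋:
  k=1: m=47, d=38, a=2
  k=2: m=29, d=37, a=2
  k=3: m=45, d=6, a=15
  k=4: m=45, d=37, a=2
  k=5: m=29, d=38, a=2
  k=6: m=47, d=1, a=94
d=1 and a=2a₀=94 at k=6, so the next step gives (m, d) = (47, 38) again — its k=1 value — and the period has length 6.

[47; 2, 2, 15, 2, 2, 94]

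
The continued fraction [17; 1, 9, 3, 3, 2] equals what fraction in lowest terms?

Fold from the inside: start with 2/1.
  3 + 1/2 = 7/2
  3 + 2/7 = 23/7
  9 + 7/23 = 214/23
  1 + 23/214 = 237/214
  17 + 214/237 = 4243/237

4243/237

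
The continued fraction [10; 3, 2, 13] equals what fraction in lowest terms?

967/94

Using pₖ = aₖpₖ₋₁ + pₖ₋₂ and qₖ = aₖqₖ₋₁ + qₖ₋₂:
  k=0: a=10, p=10, q=1
  k=1: a=3, p=31, q=3
  k=2: a=2, p=72, q=7
  k=3: a=13, p=967, q=94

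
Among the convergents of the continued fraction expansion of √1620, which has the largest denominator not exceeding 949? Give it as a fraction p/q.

12920/321

√1620 = [40; 4, 80, …] (period length 2).
Convergents:
  p_0/q_0 = 40/1
  p_1/q_1 = 161/4
  p_2/q_2 = 12920/321
  p_3/q_3 = 51841/1288
q_2 = 321 ≤ 949 < 1288 = q_3, so the answer is 12920/321.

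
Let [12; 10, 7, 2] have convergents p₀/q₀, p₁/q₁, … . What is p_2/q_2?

Using pₖ = aₖpₖ₋₁ + pₖ₋₂, qₖ = aₖqₖ₋₁ + qₖ₋₂ (with p₋₁=1, p₋₂=0, q₋₁=0, q₋₂=1):
  k=0: a=12, p=12, q=1
  k=1: a=10, p=121, q=10
  k=2: a=7, p=859, q=71

859/71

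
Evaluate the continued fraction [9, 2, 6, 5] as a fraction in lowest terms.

634/67

Fold from the inside: start with 5/1.
  6 + 1/5 = 31/5
  2 + 5/31 = 67/31
  9 + 31/67 = 634/67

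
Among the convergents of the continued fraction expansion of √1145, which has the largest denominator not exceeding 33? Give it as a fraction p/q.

√1145 = [33; 1, 5, 5, 1, 66, …] (period length 5).
Convergents:
  p_0/q_0 = 33/1
  p_1/q_1 = 34/1
  p_2/q_2 = 203/6
  p_3/q_3 = 1049/31
  p_4/q_4 = 1252/37
q_3 = 31 ≤ 33 < 37 = q_4, so the answer is 1049/31.

1049/31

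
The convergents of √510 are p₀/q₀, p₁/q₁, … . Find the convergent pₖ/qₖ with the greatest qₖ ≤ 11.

√510 = [22; 1, 1, 2, 1, 1, 44, …] (period length 6).
Convergents:
  p_0/q_0 = 22/1
  p_1/q_1 = 23/1
  p_2/q_2 = 45/2
  p_3/q_3 = 113/5
  p_4/q_4 = 158/7
  p_5/q_5 = 271/12
q_4 = 7 ≤ 11 < 12 = q_5, so the answer is 158/7.

158/7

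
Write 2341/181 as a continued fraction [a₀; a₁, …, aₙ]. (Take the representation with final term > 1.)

2341 = 12×181 + 169
181 = 1×169 + 12
169 = 14×12 + 1
12 = 12×1 + 0  (stop)
So 2341/181 = [12; 1, 14, 12].

[12; 1, 14, 12]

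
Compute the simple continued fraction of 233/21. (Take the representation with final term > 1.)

[11; 10, 2]

233 = 11·21 + 2
21 = 10·2 + 1
2 = 2·1 + 0  (stop)
So 233/21 = [11; 10, 2].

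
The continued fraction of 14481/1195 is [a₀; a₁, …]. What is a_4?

14481 = 12·1195 + 141   →  a_0 = 12
1195 = 8·141 + 67   →  a_1 = 8
141 = 2·67 + 7   →  a_2 = 2
67 = 9·7 + 4   →  a_3 = 9
7 = 1·4 + 3   →  a_4 = 1

1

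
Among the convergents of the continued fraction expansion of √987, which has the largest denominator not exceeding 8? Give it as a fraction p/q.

√987 = [31; 2, 2, 2, 62, …] (period length 4).
Convergents:
  p_0/q_0 = 31/1
  p_1/q_1 = 63/2
  p_2/q_2 = 157/5
  p_3/q_3 = 377/12
q_2 = 5 ≤ 8 < 12 = q_3, so the answer is 157/5.

157/5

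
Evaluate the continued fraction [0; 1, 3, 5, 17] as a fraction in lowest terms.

275/361

Using pₖ = aₖpₖ₋₁ + pₖ₋₂ and qₖ = aₖqₖ₋₁ + qₖ₋₂:
  k=0: a=0, p=0, q=1
  k=1: a=1, p=1, q=1
  k=2: a=3, p=3, q=4
  k=3: a=5, p=16, q=21
  k=4: a=17, p=275, q=361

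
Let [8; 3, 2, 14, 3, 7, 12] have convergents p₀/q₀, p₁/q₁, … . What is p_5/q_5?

Using pₖ = aₖpₖ₋₁ + pₖ₋₂, qₖ = aₖqₖ₋₁ + qₖ₋₂ (with p₋₁=1, p₋₂=0, q₋₁=0, q₋₂=1):
  k=0: a=8, p=8, q=1
  k=1: a=3, p=25, q=3
  k=2: a=2, p=58, q=7
  k=3: a=14, p=837, q=101
  k=4: a=3, p=2569, q=310
  k=5: a=7, p=18820, q=2271

18820/2271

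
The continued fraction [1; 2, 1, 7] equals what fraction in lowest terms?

31/23

Using pₖ = aₖpₖ₋₁ + pₖ₋₂ and qₖ = aₖqₖ₋₁ + qₖ₋₂:
  k=0: a=1, p=1, q=1
  k=1: a=2, p=3, q=2
  k=2: a=1, p=4, q=3
  k=3: a=7, p=31, q=23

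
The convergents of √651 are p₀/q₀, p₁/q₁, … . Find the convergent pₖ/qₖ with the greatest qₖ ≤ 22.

51/2

√651 = [25; 1, 1, 16, 1, 1, 50, …] (period length 6).
Convergents:
  p_0/q_0 = 25/1
  p_1/q_1 = 26/1
  p_2/q_2 = 51/2
  p_3/q_3 = 842/33
q_2 = 2 ≤ 22 < 33 = q_3, so the answer is 51/2.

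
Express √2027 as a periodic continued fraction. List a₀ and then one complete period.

[45; 45, 90]

a₀ = ⌊√2027⌋ = 45.
With m₀=0, d₀=1 and mₖ₊₁ = dₖaₖ − mₖ, dₖ₊₁ = (n − mₖ₊₁²)/dₖ, aₖ₊₁ = ⌊(a₀+mₖ₊₁)/dₖ₊₁⌋:
  k=1: m=45, d=2, a=45
  k=2: m=45, d=1, a=90
d=1 and a=2a₀=90 at k=2, so the next step gives (m, d) = (45, 2) again — its k=1 value — and the period has length 2.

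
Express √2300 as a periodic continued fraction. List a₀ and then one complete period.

a₀ = ⌊√2300⌋ = 47.
With m₀=0, d₀=1 and mₖ₊₁ = dₖaₖ − mₖ, dₖ₊₁ = (n − mₖ₊₁²)/dₖ, aₖ₊₁ = ⌊(a₀+mₖ₊₁)/dₖ₊₁⌋:
  k=1: m=47, d=91, a=1
  k=2: m=44, d=4, a=22
  k=3: m=44, d=91, a=1
  k=4: m=47, d=1, a=94
d=1 and a=2a₀=94 at k=4, so the next step gives (m, d) = (47, 91) again — its k=1 value — and the period has length 4.

[47; 1, 22, 1, 94]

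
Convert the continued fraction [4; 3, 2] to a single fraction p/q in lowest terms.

Fold from the inside: start with 2/1.
  3 + 1/2 = 7/2
  4 + 2/7 = 30/7

30/7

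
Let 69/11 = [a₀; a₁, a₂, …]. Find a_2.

69 = 6·11 + 3   →  a_0 = 6
11 = 3·3 + 2   →  a_1 = 3
3 = 1·2 + 1   →  a_2 = 1

1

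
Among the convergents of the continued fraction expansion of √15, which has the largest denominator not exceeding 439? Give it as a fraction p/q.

√15 = [3; 1, 6, …] (period length 2).
Convergents:
  p_0/q_0 = 3/1
  p_1/q_1 = 4/1
  p_2/q_2 = 27/7
  p_3/q_3 = 31/8
  p_4/q_4 = 213/55
  p_5/q_5 = 244/63
  p_6/q_6 = 1677/433
  p_7/q_7 = 1921/496
q_6 = 433 ≤ 439 < 496 = q_7, so the answer is 1677/433.

1677/433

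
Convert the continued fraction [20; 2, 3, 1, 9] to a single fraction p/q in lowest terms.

Using pₖ = aₖpₖ₋₁ + pₖ₋₂ and qₖ = aₖqₖ₋₁ + qₖ₋₂:
  k=0: a=20, p=20, q=1
  k=1: a=2, p=41, q=2
  k=2: a=3, p=143, q=7
  k=3: a=1, p=184, q=9
  k=4: a=9, p=1799, q=88

1799/88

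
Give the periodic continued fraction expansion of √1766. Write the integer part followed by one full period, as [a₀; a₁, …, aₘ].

[42; 42, 84]

a₀ = ⌊√1766⌋ = 42.
With m₀=0, d₀=1 and mₖ₊₁ = dₖaₖ − mₖ, dₖ₊₁ = (n − mₖ₊₁²)/dₖ, aₖ₊₁ = ⌊(a₀+mₖ₊₁)/dₖ₊₁⌋:
  k=1: m=42, d=2, a=42
  k=2: m=42, d=1, a=84
d=1 and a=2a₀=84 at k=2, so the next step gives (m, d) = (42, 2) again — its k=1 value — and the period has length 2.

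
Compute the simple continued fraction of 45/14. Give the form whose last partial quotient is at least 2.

45 = 3*14 + 3
14 = 4*3 + 2
3 = 1*2 + 1
2 = 2*1 + 0  (stop)
So 45/14 = [3; 4, 1, 2].

[3; 4, 1, 2]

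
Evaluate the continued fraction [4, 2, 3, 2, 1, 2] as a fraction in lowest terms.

Using pₖ = aₖpₖ₋₁ + pₖ₋₂ and qₖ = aₖqₖ₋₁ + qₖ₋₂:
  k=0: a=4, p=4, q=1
  k=1: a=2, p=9, q=2
  k=2: a=3, p=31, q=7
  k=3: a=2, p=71, q=16
  k=4: a=1, p=102, q=23
  k=5: a=2, p=275, q=62

275/62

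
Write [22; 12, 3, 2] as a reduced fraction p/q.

1899/86

Fold from the inside: start with 2/1.
  3 + 1/2 = 7/2
  12 + 2/7 = 86/7
  22 + 7/86 = 1899/86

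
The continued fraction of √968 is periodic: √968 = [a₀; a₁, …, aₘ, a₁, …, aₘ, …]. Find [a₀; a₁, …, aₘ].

a₀ = ⌊√968⌋ = 31.
With m₀=0, d₀=1 and mₖ₊₁ = dₖaₖ − mₖ, dₖ₊₁ = (n − mₖ₊₁²)/dₖ, aₖ₊₁ = ⌊(a₀+mₖ₊₁)/dₖ₊₁⌋:
  k=1: m=31, d=7, a=8
  k=2: m=25, d=49, a=1
  k=3: m=24, d=8, a=6
  k=4: m=24, d=49, a=1
  k=5: m=25, d=7, a=8
  k=6: m=31, d=1, a=62
d=1 and a=2a₀=62 at k=6, so the next step gives (m, d) = (31, 7) again — its k=1 value — and the period has length 6.

[31; 8, 1, 6, 1, 8, 62]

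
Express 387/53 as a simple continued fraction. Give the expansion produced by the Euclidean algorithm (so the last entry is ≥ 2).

[7; 3, 3, 5]

387 = 7×53 + 16
53 = 3×16 + 5
16 = 3×5 + 1
5 = 5×1 + 0  (stop)
So 387/53 = [7; 3, 3, 5].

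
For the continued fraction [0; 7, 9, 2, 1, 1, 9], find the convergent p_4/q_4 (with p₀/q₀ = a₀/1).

28/199

Using pₖ = aₖpₖ₋₁ + pₖ₋₂, qₖ = aₖqₖ₋₁ + qₖ₋₂ (with p₋₁=1, p₋₂=0, q₋₁=0, q₋₂=1):
  k=0: a=0, p=0, q=1
  k=1: a=7, p=1, q=7
  k=2: a=9, p=9, q=64
  k=3: a=2, p=19, q=135
  k=4: a=1, p=28, q=199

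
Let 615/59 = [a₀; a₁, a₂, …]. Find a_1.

2

615 = 10·59 + 25   →  a_0 = 10
59 = 2·25 + 9   →  a_1 = 2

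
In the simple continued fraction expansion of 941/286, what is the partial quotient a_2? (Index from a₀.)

941 = 3·286 + 83   →  a_0 = 3
286 = 3·83 + 37   →  a_1 = 3
83 = 2·37 + 9   →  a_2 = 2

2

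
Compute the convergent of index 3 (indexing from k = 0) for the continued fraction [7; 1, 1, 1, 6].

23/3

Using pₖ = aₖpₖ₋₁ + pₖ₋₂, qₖ = aₖqₖ₋₁ + qₖ₋₂ (with p₋₁=1, p₋₂=0, q₋₁=0, q₋₂=1):
  k=0: a=7, p=7, q=1
  k=1: a=1, p=8, q=1
  k=2: a=1, p=15, q=2
  k=3: a=1, p=23, q=3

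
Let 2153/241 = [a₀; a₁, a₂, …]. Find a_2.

2153 = 8·241 + 225   →  a_0 = 8
241 = 1·225 + 16   →  a_1 = 1
225 = 14·16 + 1   →  a_2 = 14

14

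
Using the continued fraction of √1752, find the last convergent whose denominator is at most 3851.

147127/3515

√1752 = [41; 1, 5, 1, 82, …] (period length 4).
Convergents:
  p_0/q_0 = 41/1
  p_1/q_1 = 42/1
  p_2/q_2 = 251/6
  p_3/q_3 = 293/7
  p_4/q_4 = 24277/580
  p_5/q_5 = 24570/587
  p_6/q_6 = 147127/3515
  p_7/q_7 = 171697/4102
q_6 = 3515 ≤ 3851 < 4102 = q_7, so the answer is 147127/3515.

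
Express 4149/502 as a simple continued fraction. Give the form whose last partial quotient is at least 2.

[8; 3, 1, 3, 2, 3, 4]

4149 = 8·502 + 133
502 = 3·133 + 103
133 = 1·103 + 30
103 = 3·30 + 13
30 = 2·13 + 4
13 = 3·4 + 1
4 = 4·1 + 0  (stop)
So 4149/502 = [8; 3, 1, 3, 2, 3, 4].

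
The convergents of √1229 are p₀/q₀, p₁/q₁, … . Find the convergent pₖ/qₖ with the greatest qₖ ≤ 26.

631/18

√1229 = [35; 17, 1, 1, 17, 70, …] (period length 5).
Convergents:
  p_0/q_0 = 35/1
  p_1/q_1 = 596/17
  p_2/q_2 = 631/18
  p_3/q_3 = 1227/35
q_2 = 18 ≤ 26 < 35 = q_3, so the answer is 631/18.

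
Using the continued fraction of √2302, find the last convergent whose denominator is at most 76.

2303/48

√2302 = [47; 1, 46, 1, 94, …] (period length 4).
Convergents:
  p_0/q_0 = 47/1
  p_1/q_1 = 48/1
  p_2/q_2 = 2255/47
  p_3/q_3 = 2303/48
  p_4/q_4 = 218737/4559
q_3 = 48 ≤ 76 < 4559 = q_4, so the answer is 2303/48.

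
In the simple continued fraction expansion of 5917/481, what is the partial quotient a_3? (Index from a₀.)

5917 = 12·481 + 145   →  a_0 = 12
481 = 3·145 + 46   →  a_1 = 3
145 = 3·46 + 7   →  a_2 = 3
46 = 6·7 + 4   →  a_3 = 6

6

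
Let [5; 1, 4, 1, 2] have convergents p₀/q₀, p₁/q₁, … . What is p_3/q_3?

Using pₖ = aₖpₖ₋₁ + pₖ₋₂, qₖ = aₖqₖ₋₁ + qₖ₋₂ (with p₋₁=1, p₋₂=0, q₋₁=0, q₋₂=1):
  k=0: a=5, p=5, q=1
  k=1: a=1, p=6, q=1
  k=2: a=4, p=29, q=5
  k=3: a=1, p=35, q=6

35/6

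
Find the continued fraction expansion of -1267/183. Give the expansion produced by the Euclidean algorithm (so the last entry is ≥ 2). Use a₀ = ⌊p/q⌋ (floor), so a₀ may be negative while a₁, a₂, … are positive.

[-7; 13, 14]

-1267 = -7*183 + 14
183 = 13*14 + 1
14 = 14*1 + 0  (stop)
So -1267/183 = [-7; 13, 14].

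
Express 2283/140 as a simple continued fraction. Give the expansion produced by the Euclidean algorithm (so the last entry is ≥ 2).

2283 = 16*140 + 43
140 = 3*43 + 11
43 = 3*11 + 10
11 = 1*10 + 1
10 = 10*1 + 0  (stop)
So 2283/140 = [16; 3, 3, 1, 10].

[16; 3, 3, 1, 10]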